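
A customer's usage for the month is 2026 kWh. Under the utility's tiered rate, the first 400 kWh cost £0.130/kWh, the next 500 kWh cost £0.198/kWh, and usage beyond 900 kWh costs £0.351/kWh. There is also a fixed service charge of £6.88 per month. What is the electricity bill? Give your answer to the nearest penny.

£553.11

First 400 kWh × £0.130 = £52.00
Next 500 kWh × £0.198 = £99.00
Remaining 1126 kWh × £0.351 = £395.23
Energy charge = £546.23; + service £6.88 = £553.11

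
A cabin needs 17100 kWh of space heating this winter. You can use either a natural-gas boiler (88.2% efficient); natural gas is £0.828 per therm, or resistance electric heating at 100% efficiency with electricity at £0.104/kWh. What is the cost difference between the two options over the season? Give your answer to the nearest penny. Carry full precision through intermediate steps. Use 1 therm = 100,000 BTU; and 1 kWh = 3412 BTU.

Heat load = 17100 kWh × 3412 = 58,345,200 BTU
Gas: input = 58,345,200 / 0.882 = 66,151,020 BTU = 661.5 therm → 661.5 × £0.828 = £547.73
Electric: 58,345,200 BTU / 3412 = 17,100 kWh → × £0.104 = £1,778.40
Difference = |£547.73 − £1,778.40| = £1,230.67

£1230.67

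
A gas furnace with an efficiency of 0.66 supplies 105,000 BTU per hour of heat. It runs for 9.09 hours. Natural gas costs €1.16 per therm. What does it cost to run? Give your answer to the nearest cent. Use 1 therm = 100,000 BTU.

Heat delivered = 105,000 BTU/h × 9.09 h = 954,450 BTU
Gas input = 954,450 / 0.66 = 1,446,136 BTU
= 1,446,136 / 100,000 = 14.46 therm
Cost = 14.46 × €1.16/therm = €16.78

€16.78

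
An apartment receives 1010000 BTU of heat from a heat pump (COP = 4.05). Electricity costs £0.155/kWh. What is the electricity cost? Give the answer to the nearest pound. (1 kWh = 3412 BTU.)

£11

Heat delivered = 1,010,000 BTU / 3412 = 296 kWh
Electrical input = 296 kWh / 4.05 = 73.09 kWh
Cost = 73.09 × £0.155/kWh = £11.33 ≈ £11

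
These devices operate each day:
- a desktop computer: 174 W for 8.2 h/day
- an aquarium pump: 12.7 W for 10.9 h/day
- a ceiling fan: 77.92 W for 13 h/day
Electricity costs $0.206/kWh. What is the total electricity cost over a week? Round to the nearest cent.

desktop computer: 174 W × 8.2 h × 7 d = 9,988 Wh = 9.988 kWh
aquarium pump: 12.7 W × 10.9 h × 7 d = 969 Wh = 0.969 kWh
ceiling fan: 77.92 W × 13 h × 7 d = 7,091 Wh = 7.091 kWh
Total energy = 9.988 + 0.969 + 7.091 = 18.05 kWh
Cost = 18.05 kWh × $0.206 = $3.72

$3.72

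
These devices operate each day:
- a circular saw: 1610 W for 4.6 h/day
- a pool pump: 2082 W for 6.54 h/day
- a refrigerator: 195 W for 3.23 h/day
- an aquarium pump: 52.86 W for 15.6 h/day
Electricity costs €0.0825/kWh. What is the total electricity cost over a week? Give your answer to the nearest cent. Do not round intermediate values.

circular saw: 1610 W × 4.6 h × 7 d = 51,842 Wh = 51.84 kWh
pool pump: 2082 W × 6.54 h × 7 d = 95,314 Wh = 95.31 kWh
refrigerator: 195 W × 3.23 h × 7 d = 4,409 Wh = 4.409 kWh
aquarium pump: 52.86 W × 15.6 h × 7 d = 5,772 Wh = 5.772 kWh
Total energy = 51.84 + 95.31 + 4.409 + 5.772 = 157.3 kWh
Cost = 157.3 kWh × €0.0825 = €12.98

€12.98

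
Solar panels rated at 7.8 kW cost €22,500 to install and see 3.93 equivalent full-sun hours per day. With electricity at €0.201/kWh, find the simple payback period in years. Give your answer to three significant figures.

Daily generation = 7.8 kW × 3.93 h = 30.65 kWh
Annual generation = 30.65 × 365 = 11189 kWh
Annual savings = 11189 × €0.201 = €2,248.93
Payback = €22,500 / €2,248.93 = 10 years

10 years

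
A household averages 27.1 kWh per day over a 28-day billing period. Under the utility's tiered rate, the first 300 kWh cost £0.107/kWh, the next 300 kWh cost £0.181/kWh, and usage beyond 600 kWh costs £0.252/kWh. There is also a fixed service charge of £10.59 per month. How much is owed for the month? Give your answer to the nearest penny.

Usage = 27.1 kWh/day × 28 days = 758.8 kWh
First 300 kWh × £0.107 = £32.10
Next 300 kWh × £0.181 = £54.30
Remaining 158.8 kWh × £0.252 = £40.02
Energy charge = £126.42; + service £10.59 = £137.01

£137.01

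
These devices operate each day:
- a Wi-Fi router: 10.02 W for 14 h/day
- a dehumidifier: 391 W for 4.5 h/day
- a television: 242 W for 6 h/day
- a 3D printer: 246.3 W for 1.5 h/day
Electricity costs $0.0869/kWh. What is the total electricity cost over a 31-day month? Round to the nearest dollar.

Wi-Fi router: 10.02 W × 14 h × 31 d = 4,349 Wh = 4.349 kWh
dehumidifier: 391 W × 4.5 h × 31 d = 54,544 Wh = 54.54 kWh
television: 242 W × 6 h × 31 d = 45,012 Wh = 45.01 kWh
3D printer: 246.3 W × 1.5 h × 31 d = 11,453 Wh = 11.45 kWh
Total energy = 4.349 + 54.54 + 45.01 + 11.45 = 115.4 kWh
Cost = 115.4 kWh × $0.0869 = $10.02 ≈ $10

$10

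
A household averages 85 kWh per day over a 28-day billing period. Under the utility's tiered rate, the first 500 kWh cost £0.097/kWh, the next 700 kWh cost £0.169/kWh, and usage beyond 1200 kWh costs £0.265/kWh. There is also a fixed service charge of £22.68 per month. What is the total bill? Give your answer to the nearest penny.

Usage = 85 kWh/day × 28 days = 2380 kWh
First 500 kWh × £0.097 = £48.50
Next 700 kWh × £0.169 = £118.30
Remaining 1180 kWh × £0.265 = £312.70
Energy charge = £479.50; + service £22.68 = £502.18

£502.18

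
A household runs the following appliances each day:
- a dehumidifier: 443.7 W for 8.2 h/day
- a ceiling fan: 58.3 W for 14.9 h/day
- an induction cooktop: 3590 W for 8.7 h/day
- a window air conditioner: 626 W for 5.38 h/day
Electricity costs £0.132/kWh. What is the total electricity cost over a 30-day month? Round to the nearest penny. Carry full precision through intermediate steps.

dehumidifier: 443.7 W × 8.2 h × 30 d = 109,150 Wh = 109.2 kWh
ceiling fan: 58.3 W × 14.9 h × 30 d = 26,060 Wh = 26.06 kWh
induction cooktop: 3590 W × 8.7 h × 30 d = 936,990 Wh = 937 kWh
window air conditioner: 626 W × 5.38 h × 30 d = 101,036 Wh = 101 kWh
Total energy = 109.2 + 26.06 + 937 + 101 = 1,173 kWh
Cost = 1,173 kWh × £0.132 = £154.87

£154.87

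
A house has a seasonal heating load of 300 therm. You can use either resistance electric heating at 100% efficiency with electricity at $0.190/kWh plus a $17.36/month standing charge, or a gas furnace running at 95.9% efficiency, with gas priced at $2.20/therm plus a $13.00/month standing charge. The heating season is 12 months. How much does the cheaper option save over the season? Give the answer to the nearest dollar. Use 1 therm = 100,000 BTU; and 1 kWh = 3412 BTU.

Heat load = 300 therm × 100,000 = 30,000,000 BTU
Gas: input = 30,000,000 / 0.959 = 31,282,586 BTU = 312.8 therm → 312.8 × $2.20 = $688.22; + 12 × $13.00 standing = $844.22
Electric: 30,000,000 BTU / 3412 = 8,792 kWh → × $0.190 = $1,670.57; + 12 × $17.36 standing = $1,878.89
Difference = |$844.22 − $1,878.89| = $1,034.68 ≈ $1035

$1035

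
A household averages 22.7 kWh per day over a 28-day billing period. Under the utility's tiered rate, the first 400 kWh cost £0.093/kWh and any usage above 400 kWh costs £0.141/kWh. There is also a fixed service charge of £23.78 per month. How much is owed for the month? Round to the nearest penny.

£94.20

Usage = 22.7 kWh/day × 28 days = 635.6 kWh
First 400 kWh × £0.093 = £37.20
Remaining 235.6 kWh × £0.141 = £33.22
Energy charge = £70.42; + service £23.78 = £94.20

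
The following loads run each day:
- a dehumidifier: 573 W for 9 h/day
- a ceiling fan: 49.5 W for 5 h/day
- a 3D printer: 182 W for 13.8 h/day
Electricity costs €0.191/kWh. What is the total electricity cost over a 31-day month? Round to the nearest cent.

dehumidifier: 573 W × 9 h × 31 d = 159,867 Wh = 159.9 kWh
ceiling fan: 49.5 W × 5 h × 31 d = 7,672 Wh = 7.673 kWh
3D printer: 182 W × 13.8 h × 31 d = 77,860 Wh = 77.86 kWh
Total energy = 159.9 + 7.673 + 77.86 = 245.4 kWh
Cost = 245.4 kWh × €0.191 = €46.87

€46.87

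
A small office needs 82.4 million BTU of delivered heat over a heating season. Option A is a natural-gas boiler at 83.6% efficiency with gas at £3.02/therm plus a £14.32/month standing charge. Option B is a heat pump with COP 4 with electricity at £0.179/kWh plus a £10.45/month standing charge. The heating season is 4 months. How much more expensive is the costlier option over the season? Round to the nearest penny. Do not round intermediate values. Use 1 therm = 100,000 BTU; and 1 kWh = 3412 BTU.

Heat load = 82.4 × 10⁶ BTU = 82,400,000 BTU
Gas: input = 82,400,000 / 0.836 = 98,564,593 BTU = 985.6 therm → 985.6 × £3.02 = £2,976.65; + 4 × £14.32 standing = £3,033.93
Heat pump: 82,400,000 BTU / 3412 = 24,150 kWh heat; / 4 = 6,038 kWh in → × £0.179 = £1,080.72; + 4 × £10.45 standing = £1,122.52
Difference = |£3,033.93 − £1,122.52| = £1,911.42

£1911.42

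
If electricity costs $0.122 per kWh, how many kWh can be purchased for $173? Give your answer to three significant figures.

1420 kWh

$173 / $0.122 per kWh = 1,418 kWh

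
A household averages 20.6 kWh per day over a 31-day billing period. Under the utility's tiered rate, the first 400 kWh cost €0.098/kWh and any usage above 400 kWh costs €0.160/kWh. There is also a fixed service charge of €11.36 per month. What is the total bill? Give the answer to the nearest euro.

€89

Usage = 20.6 kWh/day × 31 days = 638.6 kWh
First 400 kWh × €0.098 = €39.20
Remaining 238.6 kWh × €0.160 = €38.18
Energy charge = €77.38; + service €11.36 = €88.74 ≈ €89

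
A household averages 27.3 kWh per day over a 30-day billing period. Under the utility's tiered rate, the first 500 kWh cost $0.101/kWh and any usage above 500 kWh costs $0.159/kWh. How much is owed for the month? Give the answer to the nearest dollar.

$101

Usage = 27.3 kWh/day × 30 days = 819 kWh
First 500 kWh × $0.101 = $50.50
Remaining 319 kWh × $0.159 = $50.72
Total = $101.22 ≈ $101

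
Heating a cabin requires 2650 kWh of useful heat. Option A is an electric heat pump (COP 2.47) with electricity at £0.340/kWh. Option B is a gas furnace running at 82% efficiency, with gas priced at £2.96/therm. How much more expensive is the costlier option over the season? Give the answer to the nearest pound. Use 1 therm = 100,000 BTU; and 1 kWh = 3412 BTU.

Heat load = 2650 kWh × 3412 = 9,041,800 BTU
Gas: input = 9,041,800 / 0.82 = 11,026,585 BTU = 110.3 therm → 110.3 × £2.96 = £326.39
Heat pump: 9,041,800 BTU / 3412 = 2,650 kWh heat; / 2.47 = 1,073 kWh in → × £0.340 = £364.78
Difference = |£326.39 − £364.78| = £38.39 ≈ £38

£38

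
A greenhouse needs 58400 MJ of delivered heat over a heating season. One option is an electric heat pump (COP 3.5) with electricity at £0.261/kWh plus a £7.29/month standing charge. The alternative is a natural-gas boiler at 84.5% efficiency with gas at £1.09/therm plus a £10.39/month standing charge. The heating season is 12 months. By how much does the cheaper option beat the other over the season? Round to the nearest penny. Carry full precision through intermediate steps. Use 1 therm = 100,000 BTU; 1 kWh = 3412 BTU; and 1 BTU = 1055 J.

£458.58

Heat load = 58400 MJ = 58,400,000,000 J / 1055 = 55,355,450 BTU
Gas: input = 55,355,450 / 0.845 = 65,509,409 BTU = 655.1 therm → 655.1 × £1.09 = £714.05; + 12 × £10.39 standing = £838.73
Heat pump: 55,355,450 BTU / 3412 = 16,220 kWh heat; / 3.5 = 4,635 kWh in → × £0.261 = £1,209.83; + 12 × £7.29 standing = £1,297.31
Difference = |£838.73 − £1,297.31| = £458.58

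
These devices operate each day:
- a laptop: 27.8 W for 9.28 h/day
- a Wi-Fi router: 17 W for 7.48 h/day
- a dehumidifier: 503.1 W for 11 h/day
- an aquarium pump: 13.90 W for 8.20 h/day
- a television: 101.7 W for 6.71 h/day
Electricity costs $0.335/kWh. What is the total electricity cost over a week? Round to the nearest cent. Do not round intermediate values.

laptop: 27.8 W × 9.28 h × 7 d = 1,806 Wh = 1.806 kWh
Wi-Fi router: 17 W × 7.48 h × 7 d = 890 Wh = 0.8901 kWh
dehumidifier: 503.1 W × 11 h × 7 d = 38,739 Wh = 38.74 kWh
aquarium pump: 13.90 W × 8.20 h × 7 d = 798 Wh = 0.7979 kWh
television: 101.7 W × 6.71 h × 7 d = 4,777 Wh = 4.777 kWh
Total energy = 1.806 + 0.8901 + 38.74 + 0.7979 + 4.777 = 47.01 kWh
Cost = 47.01 kWh × $0.335 = $15.75

$15.75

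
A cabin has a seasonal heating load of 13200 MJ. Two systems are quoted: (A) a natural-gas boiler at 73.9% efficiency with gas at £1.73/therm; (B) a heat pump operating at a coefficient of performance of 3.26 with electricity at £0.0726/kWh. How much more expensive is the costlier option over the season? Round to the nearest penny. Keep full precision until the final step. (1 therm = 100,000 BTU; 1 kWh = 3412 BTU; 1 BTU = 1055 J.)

£211.24

Heat load = 13200 MJ = 13,200,000,000 J / 1055 = 12,511,848 BTU
Gas: input = 12,511,848 / 0.739 = 16,930,783 BTU = 169.3 therm → 169.3 × £1.73 = £292.90
Heat pump: 12,511,848 BTU / 3412 = 3,667 kWh heat; / 3.26 = 1,125 kWh in → × £0.0726 = £81.66
Difference = |£292.90 − £81.66| = £211.24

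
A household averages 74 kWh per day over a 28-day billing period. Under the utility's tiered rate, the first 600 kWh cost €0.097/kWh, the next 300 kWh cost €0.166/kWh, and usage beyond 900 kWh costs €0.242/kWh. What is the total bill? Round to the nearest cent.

€391.62

Usage = 74 kWh/day × 28 days = 2072 kWh
First 600 kWh × €0.097 = €58.20
Next 300 kWh × €0.166 = €49.80
Remaining 1172 kWh × €0.242 = €283.62
Total = €391.62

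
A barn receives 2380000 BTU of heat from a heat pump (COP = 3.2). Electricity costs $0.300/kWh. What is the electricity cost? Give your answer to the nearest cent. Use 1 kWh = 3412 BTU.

Heat delivered = 2,380,000 BTU / 3412 = 697.5 kWh
Electrical input = 697.5 kWh / 3.2 = 218 kWh
Cost = 218 × $0.300/kWh = $65.39

$65.39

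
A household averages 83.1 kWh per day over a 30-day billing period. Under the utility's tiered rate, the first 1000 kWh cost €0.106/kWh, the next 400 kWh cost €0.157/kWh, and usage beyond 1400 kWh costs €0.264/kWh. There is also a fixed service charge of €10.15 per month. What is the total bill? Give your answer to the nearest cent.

€467.50

Usage = 83.1 kWh/day × 30 days = 2493 kWh
First 1000 kWh × €0.106 = €106.00
Next 400 kWh × €0.157 = €62.80
Remaining 1093 kWh × €0.264 = €288.55
Energy charge = €457.35; + service €10.15 = €467.50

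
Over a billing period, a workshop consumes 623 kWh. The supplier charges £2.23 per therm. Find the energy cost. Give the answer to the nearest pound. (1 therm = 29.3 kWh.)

£47

623 kWh × (0.03413 therm/kWh) = 21.26 therm
Cost = 21.26 therm × £2.23/therm = £47.42 ≈ £47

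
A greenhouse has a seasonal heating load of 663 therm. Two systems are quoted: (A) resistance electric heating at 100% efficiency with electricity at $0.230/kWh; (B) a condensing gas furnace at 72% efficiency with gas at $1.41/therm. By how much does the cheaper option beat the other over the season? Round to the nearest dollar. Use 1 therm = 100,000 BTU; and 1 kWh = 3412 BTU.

$3171

Heat load = 663 therm × 100,000 = 66,300,000 BTU
Gas: input = 66,300,000 / 0.72 = 92,083,333 BTU = 920.8 therm → 920.8 × $1.41 = $1,298.38
Electric: 66,300,000 BTU / 3412 = 19,430 kWh → × $0.230 = $4,469.23
Difference = |$1,298.38 − $4,469.23| = $3,170.85 ≈ $3171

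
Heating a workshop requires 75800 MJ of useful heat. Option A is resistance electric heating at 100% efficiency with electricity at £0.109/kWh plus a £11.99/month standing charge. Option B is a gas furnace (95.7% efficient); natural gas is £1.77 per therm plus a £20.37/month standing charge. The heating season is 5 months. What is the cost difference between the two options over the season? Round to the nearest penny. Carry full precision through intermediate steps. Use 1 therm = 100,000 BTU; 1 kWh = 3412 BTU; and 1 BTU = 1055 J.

Heat load = 75800 MJ = 75,800,000,000 J / 1055 = 71,848,341 BTU
Gas: input = 71,848,341 / 0.957 = 75,076,637 BTU = 750.8 therm → 750.8 × £1.77 = £1,328.86; + 5 × £20.37 standing = £1,430.71
Electric: 71,848,341 BTU / 3412 = 21,060 kWh → × £0.109 = £2,295.27; + 5 × £11.99 standing = £2,355.22
Difference = |£1,430.71 − £2,355.22| = £924.52

£924.52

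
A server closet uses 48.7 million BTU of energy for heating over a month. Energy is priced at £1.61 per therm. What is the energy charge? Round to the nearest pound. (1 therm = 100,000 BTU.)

£784

48.7 million BTU × (10 therm/million BTU) = 487 therm
Cost = 487 therm × £1.61/therm = £784.07 ≈ £784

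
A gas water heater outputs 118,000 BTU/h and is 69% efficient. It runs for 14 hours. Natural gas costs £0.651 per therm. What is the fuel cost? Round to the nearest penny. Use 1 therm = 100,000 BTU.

£15.59

Heat delivered = 118,000 BTU/h × 14 h = 1,652,000 BTU
Gas input = 1,652,000 / 0.69 = 2,394,203 BTU
= 2,394,203 / 100,000 = 23.94 therm
Cost = 23.94 × £0.651/therm = £15.59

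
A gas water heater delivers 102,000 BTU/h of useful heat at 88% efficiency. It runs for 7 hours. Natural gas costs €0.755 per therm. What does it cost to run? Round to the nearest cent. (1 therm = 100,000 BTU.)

€6.13

Heat delivered = 102,000 BTU/h × 7 h = 714,000 BTU
Gas input = 714,000 / 0.88 = 811,364 BTU
= 811,364 / 100,000 = 8.114 therm
Cost = 8.114 × €0.755/therm = €6.13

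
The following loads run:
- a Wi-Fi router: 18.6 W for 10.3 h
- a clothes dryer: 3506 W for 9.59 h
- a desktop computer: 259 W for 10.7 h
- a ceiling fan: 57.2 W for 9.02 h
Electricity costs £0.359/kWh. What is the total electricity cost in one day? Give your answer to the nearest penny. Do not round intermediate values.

Wi-Fi router: 18.6 W × 10.3 h = 192 Wh = 0.1916 kWh
clothes dryer: 3506 W × 9.59 h = 33,623 Wh = 33.62 kWh
desktop computer: 259 W × 10.7 h = 2,771 Wh = 2.771 kWh
ceiling fan: 57.2 W × 9.02 h = 516 Wh = 0.5159 kWh
Total energy = 0.1916 + 33.62 + 2.771 + 0.5159 = 37.1 kWh
Cost = 37.1 kWh × £0.359 = £13.32

£13.32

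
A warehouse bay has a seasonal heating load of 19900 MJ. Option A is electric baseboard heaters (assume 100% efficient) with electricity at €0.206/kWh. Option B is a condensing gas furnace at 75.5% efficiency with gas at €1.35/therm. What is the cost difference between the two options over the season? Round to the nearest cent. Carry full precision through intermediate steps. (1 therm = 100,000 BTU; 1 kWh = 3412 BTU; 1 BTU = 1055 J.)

€801.55

Heat load = 19900 MJ = 19,900,000,000 J / 1055 = 18,862,559 BTU
Gas: input = 18,862,559 / 0.755 = 24,983,522 BTU = 249.8 therm → 249.8 × €1.35 = €337.28
Electric: 18,862,559 BTU / 3412 = 5,528 kWh → × €0.206 = €1,138.83
Difference = |€337.28 − €1,138.83| = €801.55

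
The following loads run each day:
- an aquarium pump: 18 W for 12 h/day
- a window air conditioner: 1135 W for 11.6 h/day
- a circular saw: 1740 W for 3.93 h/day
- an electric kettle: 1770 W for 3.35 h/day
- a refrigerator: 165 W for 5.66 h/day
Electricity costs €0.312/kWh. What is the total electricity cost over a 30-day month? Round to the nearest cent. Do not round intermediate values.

aquarium pump: 18 W × 12 h × 30 d = 6,480 Wh = 6.48 kWh
window air conditioner: 1135 W × 11.6 h × 30 d = 394,980 Wh = 395 kWh
circular saw: 1740 W × 3.93 h × 30 d = 205,146 Wh = 205.1 kWh
electric kettle: 1770 W × 3.35 h × 30 d = 177,885 Wh = 177.9 kWh
refrigerator: 165 W × 5.66 h × 30 d = 28,017 Wh = 28.02 kWh
Total energy = 6.48 + 395 + 205.1 + 177.9 + 28.02 = 812.5 kWh
Cost = 812.5 kWh × €0.312 = €253.50

€253.50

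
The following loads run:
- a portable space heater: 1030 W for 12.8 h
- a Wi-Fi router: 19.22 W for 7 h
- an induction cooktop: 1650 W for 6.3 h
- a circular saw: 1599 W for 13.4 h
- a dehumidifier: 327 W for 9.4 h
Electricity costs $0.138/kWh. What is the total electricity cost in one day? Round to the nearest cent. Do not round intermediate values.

$6.65

portable space heater: 1030 W × 12.8 h = 13,184 Wh = 13.18 kWh
Wi-Fi router: 19.22 W × 7 h = 135 Wh = 0.1345 kWh
induction cooktop: 1650 W × 6.3 h = 10,395 Wh = 10.39 kWh
circular saw: 1599 W × 13.4 h = 21,427 Wh = 21.43 kWh
dehumidifier: 327 W × 9.4 h = 3,074 Wh = 3.074 kWh
Total energy = 13.18 + 0.1345 + 10.39 + 21.43 + 3.074 = 48.21 kWh
Cost = 48.21 kWh × $0.138 = $6.65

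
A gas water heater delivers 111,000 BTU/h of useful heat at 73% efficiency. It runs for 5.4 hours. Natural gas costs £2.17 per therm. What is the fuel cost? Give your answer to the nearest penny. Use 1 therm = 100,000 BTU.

£17.82

Heat delivered = 111,000 BTU/h × 5.4 h = 599,400 BTU
Gas input = 599,400 / 0.73 = 821,096 BTU
= 821,096 / 100,000 = 8.211 therm
Cost = 8.211 × £2.17/therm = £17.82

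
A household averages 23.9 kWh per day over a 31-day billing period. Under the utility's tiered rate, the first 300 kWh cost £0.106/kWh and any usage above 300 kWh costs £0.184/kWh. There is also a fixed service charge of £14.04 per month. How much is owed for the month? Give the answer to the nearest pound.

Usage = 23.9 kWh/day × 31 days = 740.9 kWh
First 300 kWh × £0.106 = £31.80
Remaining 440.9 kWh × £0.184 = £81.13
Energy charge = £112.93; + service £14.04 = £126.97 ≈ £127

£127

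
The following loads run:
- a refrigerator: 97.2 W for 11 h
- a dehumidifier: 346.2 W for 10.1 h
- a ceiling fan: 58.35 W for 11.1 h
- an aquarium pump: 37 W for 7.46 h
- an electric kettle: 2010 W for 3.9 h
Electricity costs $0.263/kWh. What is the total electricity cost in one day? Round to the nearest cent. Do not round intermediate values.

refrigerator: 97.2 W × 11 h = 1,069 Wh = 1.069 kWh
dehumidifier: 346.2 W × 10.1 h = 3,497 Wh = 3.497 kWh
ceiling fan: 58.35 W × 11.1 h = 648 Wh = 0.6477 kWh
aquarium pump: 37 W × 7.46 h = 276 Wh = 0.276 kWh
electric kettle: 2010 W × 3.9 h = 7,839 Wh = 7.839 kWh
Total energy = 1.069 + 3.497 + 0.6477 + 0.276 + 7.839 = 13.33 kWh
Cost = 13.33 kWh × $0.263 = $3.51

$3.51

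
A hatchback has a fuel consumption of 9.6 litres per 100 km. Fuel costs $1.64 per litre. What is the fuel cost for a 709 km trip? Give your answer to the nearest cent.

$111.62

Fuel = 9.6 L/100 km × 709 km / 100 = 68.06 L
Cost = 68.06 L × $1.64/L = $111.62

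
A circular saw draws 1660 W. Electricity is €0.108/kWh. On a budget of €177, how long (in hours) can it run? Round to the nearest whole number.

987 h

Energy budget = €177 / €0.108 per kWh = 1,639 kWh = 1,638,889 Wh
Runtime = 1,638,889 Wh / 1660 W = 987.3 h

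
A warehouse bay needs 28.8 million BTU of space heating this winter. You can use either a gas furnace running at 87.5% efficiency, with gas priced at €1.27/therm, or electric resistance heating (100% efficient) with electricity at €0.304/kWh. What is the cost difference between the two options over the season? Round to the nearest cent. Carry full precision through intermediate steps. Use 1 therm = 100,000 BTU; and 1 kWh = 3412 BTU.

€2147.99

Heat load = 28.8 × 10⁶ BTU = 28,800,000 BTU
Gas: input = 28,800,000 / 0.875 = 32,914,286 BTU = 329.1 therm → 329.1 × €1.27 = €418.01
Electric: 28,800,000 BTU / 3412 = 8,441 kWh → × €0.304 = €2,566.00
Difference = |€418.01 − €2,566.00| = €2,147.99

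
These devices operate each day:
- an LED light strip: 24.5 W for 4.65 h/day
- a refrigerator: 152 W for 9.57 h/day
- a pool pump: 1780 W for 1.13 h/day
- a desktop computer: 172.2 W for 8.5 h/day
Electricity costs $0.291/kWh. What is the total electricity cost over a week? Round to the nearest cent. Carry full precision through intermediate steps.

LED light strip: 24.5 W × 4.65 h × 7 d = 797 Wh = 0.7975 kWh
refrigerator: 152 W × 9.57 h × 7 d = 10,182 Wh = 10.18 kWh
pool pump: 1780 W × 1.13 h × 7 d = 14,080 Wh = 14.08 kWh
desktop computer: 172.2 W × 8.5 h × 7 d = 10,246 Wh = 10.25 kWh
Total energy = 0.7975 + 10.18 + 14.08 + 10.25 = 35.31 kWh
Cost = 35.31 kWh × $0.291 = $10.27

$10.27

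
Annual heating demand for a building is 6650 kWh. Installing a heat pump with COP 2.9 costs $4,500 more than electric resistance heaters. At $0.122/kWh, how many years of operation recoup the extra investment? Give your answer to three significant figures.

Resistance: 6650 kWh × $0.122 = $811.30/yr
Heat pump: 6650 / 2.9 = 2293 kWh in → × $0.122 = $279.76/yr
Annual savings = $531.54
Payback = $4,500 / $531.54 = 8.47 years

8.47 years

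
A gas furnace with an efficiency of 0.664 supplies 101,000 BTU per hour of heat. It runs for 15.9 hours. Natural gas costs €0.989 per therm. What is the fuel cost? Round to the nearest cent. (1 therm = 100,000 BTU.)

€23.92

Heat delivered = 101,000 BTU/h × 15.9 h = 1,605,900 BTU
Gas input = 1,605,900 / 0.664 = 2,418,524 BTU
= 2,418,524 / 100,000 = 24.19 therm
Cost = 24.19 × €0.989/therm = €23.92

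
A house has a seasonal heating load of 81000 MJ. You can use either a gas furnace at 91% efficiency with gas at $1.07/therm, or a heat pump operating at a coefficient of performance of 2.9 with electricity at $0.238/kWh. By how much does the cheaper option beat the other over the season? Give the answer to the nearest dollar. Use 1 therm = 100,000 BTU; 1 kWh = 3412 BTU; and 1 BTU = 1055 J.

Heat load = 81000 MJ = 81,000,000,000 J / 1055 = 76,777,251 BTU
Gas: input = 76,777,251 / 0.91 = 84,370,606 BTU = 843.7 therm → 843.7 × $1.07 = $902.77
Heat pump: 76,777,251 BTU / 3412 = 22,500 kWh heat; / 2.9 = 7,759 kWh in → × $0.238 = $1,846.73
Difference = |$902.77 − $1,846.73| = $943.96 ≈ $944

$944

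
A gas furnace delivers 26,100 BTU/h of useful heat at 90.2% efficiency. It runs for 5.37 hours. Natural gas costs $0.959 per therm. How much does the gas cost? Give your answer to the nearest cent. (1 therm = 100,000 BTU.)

Heat delivered = 26,100 BTU/h × 5.37 h = 140,157 BTU
Gas input = 140,157 / 0.902 = 155,385 BTU
= 155,385 / 100,000 = 1.554 therm
Cost = 1.554 × $0.959/therm = $1.49

$1.49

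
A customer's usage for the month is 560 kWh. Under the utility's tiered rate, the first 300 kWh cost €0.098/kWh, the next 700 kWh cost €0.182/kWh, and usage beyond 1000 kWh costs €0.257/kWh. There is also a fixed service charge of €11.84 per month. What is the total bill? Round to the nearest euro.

€89

First 300 kWh × €0.098 = €29.40
Next 260 kWh × €0.182 = €47.32
Remaining tier: 0 kWh (not reached)
Energy charge = €76.72; + service €11.84 = €88.56 ≈ €89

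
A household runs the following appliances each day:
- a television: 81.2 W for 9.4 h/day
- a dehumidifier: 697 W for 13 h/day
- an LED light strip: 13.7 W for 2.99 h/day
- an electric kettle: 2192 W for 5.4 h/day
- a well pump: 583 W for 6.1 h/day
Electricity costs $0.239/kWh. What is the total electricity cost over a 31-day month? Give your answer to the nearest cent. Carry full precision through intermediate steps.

television: 81.2 W × 9.4 h × 31 d = 23,662 Wh = 23.66 kWh
dehumidifier: 697 W × 13 h × 31 d = 280,891 Wh = 280.9 kWh
LED light strip: 13.7 W × 2.99 h × 31 d = 1,270 Wh = 1.27 kWh
electric kettle: 2192 W × 5.4 h × 31 d = 366,941 Wh = 366.9 kWh
well pump: 583 W × 6.1 h × 31 d = 110,245 Wh = 110.2 kWh
Total energy = 23.66 + 280.9 + 1.27 + 366.9 + 110.2 = 783 kWh
Cost = 783 kWh × $0.239 = $187.14

$187.14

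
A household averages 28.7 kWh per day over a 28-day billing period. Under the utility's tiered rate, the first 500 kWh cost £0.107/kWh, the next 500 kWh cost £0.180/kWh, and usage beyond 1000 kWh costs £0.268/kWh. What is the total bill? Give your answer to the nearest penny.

Usage = 28.7 kWh/day × 28 days = 803.6 kWh
First 500 kWh × £0.107 = £53.50
Next 303.6 kWh × £0.180 = £54.65
Remaining tier: 0 kWh (not reached)
Total = £108.15

£108.15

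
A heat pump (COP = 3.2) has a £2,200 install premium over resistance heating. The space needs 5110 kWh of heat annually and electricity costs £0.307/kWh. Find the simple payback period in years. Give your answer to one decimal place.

2.0 years

Resistance: 5110 kWh × £0.307 = £1,568.77/yr
Heat pump: 5110 / 3.2 = 1597 kWh in → × £0.307 = £490.24/yr
Annual savings = £1,078.53
Payback = £2,200 / £1,078.53 = 2.04 years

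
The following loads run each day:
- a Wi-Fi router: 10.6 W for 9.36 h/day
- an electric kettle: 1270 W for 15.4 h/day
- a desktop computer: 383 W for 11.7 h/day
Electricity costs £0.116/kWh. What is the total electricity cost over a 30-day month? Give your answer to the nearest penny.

Wi-Fi router: 10.6 W × 9.36 h × 30 d = 2,976 Wh = 2.976 kWh
electric kettle: 1270 W × 15.4 h × 30 d = 586,740 Wh = 586.7 kWh
desktop computer: 383 W × 11.7 h × 30 d = 134,433 Wh = 134.4 kWh
Total energy = 2.976 + 586.7 + 134.4 = 724.1 kWh
Cost = 724.1 kWh × £0.116 = £84.00

£84.00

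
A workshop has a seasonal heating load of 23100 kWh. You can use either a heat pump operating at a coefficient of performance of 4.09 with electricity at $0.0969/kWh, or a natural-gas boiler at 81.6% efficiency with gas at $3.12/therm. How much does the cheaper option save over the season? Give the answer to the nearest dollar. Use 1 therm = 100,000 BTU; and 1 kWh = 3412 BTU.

$2466

Heat load = 23100 kWh × 3412 = 78,817,200 BTU
Gas: input = 78,817,200 / 0.816 = 96,589,706 BTU = 965.9 therm → 965.9 × $3.12 = $3,013.60
Heat pump: 78,817,200 BTU / 3412 = 23,100 kWh heat; / 4.09 = 5,648 kWh in → × $0.0969 = $547.28
Difference = |$3,013.60 − $547.28| = $2,466.32 ≈ $2466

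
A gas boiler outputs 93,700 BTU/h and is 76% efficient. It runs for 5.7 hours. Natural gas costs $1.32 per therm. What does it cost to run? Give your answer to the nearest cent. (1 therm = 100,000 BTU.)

Heat delivered = 93,700 BTU/h × 5.7 h = 534,090 BTU
Gas input = 534,090 / 0.76 = 702,750 BTU
= 702,750 / 100,000 = 7.027 therm
Cost = 7.027 × $1.32/therm = $9.28

$9.28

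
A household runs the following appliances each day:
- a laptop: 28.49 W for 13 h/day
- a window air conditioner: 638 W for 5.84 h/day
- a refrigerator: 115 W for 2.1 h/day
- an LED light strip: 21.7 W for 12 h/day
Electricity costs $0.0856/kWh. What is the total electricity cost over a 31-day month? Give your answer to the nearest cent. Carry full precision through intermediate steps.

$12.20

laptop: 28.49 W × 13 h × 31 d = 11,481 Wh = 11.48 kWh
window air conditioner: 638 W × 5.84 h × 31 d = 115,504 Wh = 115.5 kWh
refrigerator: 115 W × 2.1 h × 31 d = 7,486 Wh = 7.487 kWh
LED light strip: 21.7 W × 12 h × 31 d = 8,072 Wh = 8.072 kWh
Total energy = 11.48 + 115.5 + 7.487 + 8.072 = 142.5 kWh
Cost = 142.5 kWh × $0.0856 = $12.20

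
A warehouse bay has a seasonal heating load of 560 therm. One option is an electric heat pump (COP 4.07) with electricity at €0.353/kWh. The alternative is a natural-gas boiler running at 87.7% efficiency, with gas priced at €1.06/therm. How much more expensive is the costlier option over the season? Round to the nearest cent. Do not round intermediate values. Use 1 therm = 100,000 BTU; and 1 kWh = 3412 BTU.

€746.65

Heat load = 560 therm × 100,000 = 56,000,000 BTU
Gas: input = 56,000,000 / 0.877 = 63,854,048 BTU = 638.5 therm → 638.5 × €1.06 = €676.85
Heat pump: 56,000,000 BTU / 3412 = 16,410 kWh heat; / 4.07 = 4,033 kWh in → × €0.353 = €1,423.51
Difference = |€676.85 − €1,423.51| = €746.65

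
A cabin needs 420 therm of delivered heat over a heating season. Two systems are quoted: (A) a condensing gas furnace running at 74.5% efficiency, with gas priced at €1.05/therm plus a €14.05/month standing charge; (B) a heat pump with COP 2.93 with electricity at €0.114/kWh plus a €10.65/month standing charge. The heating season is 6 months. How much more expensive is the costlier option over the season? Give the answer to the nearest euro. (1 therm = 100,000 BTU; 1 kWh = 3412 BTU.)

€133

Heat load = 420 therm × 100,000 = 42,000,000 BTU
Gas: input = 42,000,000 / 0.745 = 56,375,839 BTU = 563.8 therm → 563.8 × €1.05 = €591.95; + 6 × €14.05 standing = €676.25
Heat pump: 42,000,000 BTU / 3412 = 12,310 kWh heat; / 2.93 = 4,201 kWh in → × €0.114 = €478.94; + 6 × €10.65 standing = €542.84
Difference = |€676.25 − €542.84| = €133.41 ≈ €133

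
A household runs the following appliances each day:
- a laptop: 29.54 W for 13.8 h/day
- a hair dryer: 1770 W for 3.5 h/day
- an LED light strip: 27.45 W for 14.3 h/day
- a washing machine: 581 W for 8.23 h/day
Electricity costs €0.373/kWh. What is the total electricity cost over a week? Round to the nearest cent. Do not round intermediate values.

€30.75

laptop: 29.54 W × 13.8 h × 7 d = 2,854 Wh = 2.854 kWh
hair dryer: 1770 W × 3.5 h × 7 d = 43,365 Wh = 43.37 kWh
LED light strip: 27.45 W × 14.3 h × 7 d = 2,748 Wh = 2.748 kWh
washing machine: 581 W × 8.23 h × 7 d = 33,471 Wh = 33.47 kWh
Total energy = 2.854 + 43.37 + 2.748 + 33.47 = 82.44 kWh
Cost = 82.44 kWh × €0.373 = €30.75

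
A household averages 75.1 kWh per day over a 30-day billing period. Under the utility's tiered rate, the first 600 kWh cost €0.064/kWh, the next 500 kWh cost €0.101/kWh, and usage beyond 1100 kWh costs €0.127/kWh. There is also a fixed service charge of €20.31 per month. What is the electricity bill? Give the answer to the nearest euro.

Usage = 75.1 kWh/day × 30 days = 2253 kWh
First 600 kWh × €0.064 = €38.40
Next 500 kWh × €0.101 = €50.50
Remaining 1153 kWh × €0.127 = €146.43
Energy charge = €235.33; + service €20.31 = €255.64 ≈ €256

€256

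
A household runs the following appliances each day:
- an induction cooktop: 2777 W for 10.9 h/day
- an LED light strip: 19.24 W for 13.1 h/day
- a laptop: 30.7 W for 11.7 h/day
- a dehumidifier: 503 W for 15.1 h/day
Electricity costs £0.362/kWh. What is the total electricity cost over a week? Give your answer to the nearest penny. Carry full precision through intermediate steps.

£97.50

induction cooktop: 2777 W × 10.9 h × 7 d = 211,885 Wh = 211.9 kWh
LED light strip: 19.24 W × 13.1 h × 7 d = 1,764 Wh = 1.764 kWh
laptop: 30.7 W × 11.7 h × 7 d = 2,514 Wh = 2.514 kWh
dehumidifier: 503 W × 15.1 h × 7 d = 53,167 Wh = 53.17 kWh
Total energy = 211.9 + 1.764 + 2.514 + 53.17 = 269.3 kWh
Cost = 269.3 kWh × £0.362 = £97.50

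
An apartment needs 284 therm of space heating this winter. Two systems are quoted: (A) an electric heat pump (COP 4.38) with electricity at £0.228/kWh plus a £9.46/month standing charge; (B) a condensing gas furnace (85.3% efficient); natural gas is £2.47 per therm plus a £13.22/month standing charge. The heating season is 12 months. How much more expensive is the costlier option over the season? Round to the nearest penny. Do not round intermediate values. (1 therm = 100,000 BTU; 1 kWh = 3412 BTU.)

£434.21

Heat load = 284 therm × 100,000 = 28,400,000 BTU
Gas: input = 28,400,000 / 0.853 = 33,294,256 BTU = 332.9 therm → 332.9 × £2.47 = £822.37; + 12 × £13.22 standing = £981.01
Heat pump: 28,400,000 BTU / 3412 = 8,324 kWh heat; / 4.38 = 1,900 kWh in → × £0.228 = £433.28; + 12 × £9.46 standing = £546.80
Difference = |£981.01 − £546.80| = £434.21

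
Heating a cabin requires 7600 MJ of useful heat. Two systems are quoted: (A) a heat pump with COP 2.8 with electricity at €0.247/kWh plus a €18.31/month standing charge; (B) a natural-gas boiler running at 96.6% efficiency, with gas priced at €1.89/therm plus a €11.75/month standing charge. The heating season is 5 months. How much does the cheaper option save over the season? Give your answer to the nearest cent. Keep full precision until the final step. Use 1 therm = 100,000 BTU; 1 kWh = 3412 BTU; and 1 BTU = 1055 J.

Heat load = 7600 MJ = 7,600,000,000 J / 1055 = 7,203,791 BTU
Gas: input = 7,203,791 / 0.966 = 7,457,341 BTU = 74.57 therm → 74.57 × €1.89 = €140.94; + 5 × €11.75 standing = €199.69
Heat pump: 7,203,791 BTU / 3412 = 2,111 kWh heat; / 2.8 = 754 kWh in → × €0.247 = €186.25; + 5 × €18.31 standing = €277.80
Difference = |€199.69 − €277.80| = €78.10

€78.10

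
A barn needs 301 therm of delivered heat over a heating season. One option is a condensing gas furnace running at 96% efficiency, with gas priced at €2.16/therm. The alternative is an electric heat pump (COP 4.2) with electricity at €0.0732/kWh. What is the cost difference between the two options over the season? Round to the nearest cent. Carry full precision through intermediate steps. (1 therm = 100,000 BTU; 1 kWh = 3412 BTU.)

Heat load = 301 therm × 100,000 = 30,100,000 BTU
Gas: input = 30,100,000 / 0.96 = 31,354,167 BTU = 313.5 therm → 313.5 × €2.16 = €677.25
Heat pump: 30,100,000 BTU / 3412 = 8,822 kWh heat; / 4.2 = 2,100 kWh in → × €0.0732 = €153.75
Difference = |€677.25 − €153.75| = €523.50

€523.50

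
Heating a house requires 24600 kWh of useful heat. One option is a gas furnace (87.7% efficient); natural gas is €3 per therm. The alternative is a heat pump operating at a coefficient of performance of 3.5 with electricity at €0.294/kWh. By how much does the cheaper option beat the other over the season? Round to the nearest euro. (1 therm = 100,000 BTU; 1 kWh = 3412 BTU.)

€805

Heat load = 24600 kWh × 3412 = 83,935,200 BTU
Gas: input = 83,935,200 / 0.877 = 95,707,184 BTU = 957.1 therm → 957.1 × €3 = €2,871.22
Heat pump: 83,935,200 BTU / 3412 = 24,600 kWh heat; / 3.5 = 7,029 kWh in → × €0.294 = €2,066.40
Difference = |€2,871.22 − €2,066.40| = €804.82 ≈ €805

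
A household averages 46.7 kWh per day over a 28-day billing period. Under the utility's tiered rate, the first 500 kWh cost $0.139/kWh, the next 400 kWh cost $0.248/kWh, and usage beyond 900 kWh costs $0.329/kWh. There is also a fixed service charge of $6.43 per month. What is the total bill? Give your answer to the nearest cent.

Usage = 46.7 kWh/day × 28 days = 1307.6 kWh
First 500 kWh × $0.139 = $69.50
Next 400 kWh × $0.248 = $99.20
Remaining 407.6 kWh × $0.329 = $134.10
Energy charge = $302.80; + service $6.43 = $309.23

$309.23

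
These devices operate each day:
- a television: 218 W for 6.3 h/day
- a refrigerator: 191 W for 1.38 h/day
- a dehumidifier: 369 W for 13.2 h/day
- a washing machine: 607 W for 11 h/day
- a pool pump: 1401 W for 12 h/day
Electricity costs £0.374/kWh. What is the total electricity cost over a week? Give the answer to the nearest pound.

television: 218 W × 6.3 h × 7 d = 9,614 Wh = 9.614 kWh
refrigerator: 191 W × 1.38 h × 7 d = 1,845 Wh = 1.845 kWh
dehumidifier: 369 W × 13.2 h × 7 d = 34,096 Wh = 34.1 kWh
washing machine: 607 W × 11 h × 7 d = 46,739 Wh = 46.74 kWh
pool pump: 1401 W × 12 h × 7 d = 117,684 Wh = 117.7 kWh
Total energy = 9.614 + 1.845 + 34.1 + 46.74 + 117.7 = 210 kWh
Cost = 210 kWh × £0.374 = £78.53 ≈ £79

£79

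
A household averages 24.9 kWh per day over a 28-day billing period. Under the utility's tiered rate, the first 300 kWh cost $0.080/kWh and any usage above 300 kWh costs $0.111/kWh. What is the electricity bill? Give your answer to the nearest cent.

$68.09

Usage = 24.9 kWh/day × 28 days = 697.2 kWh
First 300 kWh × $0.080 = $24.00
Remaining 397.2 kWh × $0.111 = $44.09
Total = $68.09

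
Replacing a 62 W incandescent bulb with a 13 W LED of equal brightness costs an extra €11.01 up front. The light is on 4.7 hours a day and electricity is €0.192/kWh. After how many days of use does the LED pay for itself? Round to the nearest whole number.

249 days

Power saved = 62 − 13 = 49 W
Daily energy saved = 49 W × 4.7 h = 230.3 Wh = 0.2303 kWh
Daily savings = 0.2303 × €0.192 = €0.0442
Payback = €11.01 / €0.0442 per day = 249 days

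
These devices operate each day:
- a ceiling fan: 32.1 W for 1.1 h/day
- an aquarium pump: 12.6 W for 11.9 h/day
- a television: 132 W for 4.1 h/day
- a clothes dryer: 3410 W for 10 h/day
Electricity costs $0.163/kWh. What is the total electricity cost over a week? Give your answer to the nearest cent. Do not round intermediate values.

$39.74

ceiling fan: 32.1 W × 1.1 h × 7 d = 247 Wh = 0.2472 kWh
aquarium pump: 12.6 W × 11.9 h × 7 d = 1,050 Wh = 1.05 kWh
television: 132 W × 4.1 h × 7 d = 3,788 Wh = 3.788 kWh
clothes dryer: 3410 W × 10 h × 7 d = 238,700 Wh = 238.7 kWh
Total energy = 0.2472 + 1.05 + 3.788 + 238.7 = 243.8 kWh
Cost = 243.8 kWh × $0.163 = $39.74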